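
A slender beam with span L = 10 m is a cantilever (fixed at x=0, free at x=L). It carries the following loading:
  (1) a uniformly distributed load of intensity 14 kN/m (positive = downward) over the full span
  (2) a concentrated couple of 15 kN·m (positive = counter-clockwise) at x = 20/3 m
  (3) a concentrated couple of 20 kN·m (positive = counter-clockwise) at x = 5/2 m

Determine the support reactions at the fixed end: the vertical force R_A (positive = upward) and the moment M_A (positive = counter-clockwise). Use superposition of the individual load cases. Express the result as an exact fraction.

R_A = 140 kN, M_A = 665 kN·m

Load 1 — uniform load w=14 kN/m over full span:
  R_A = wL = 14·10 = 140 kN
  M_A = wL²/2 = 14·10²/2 = 700 kN·m
Load 2 — applied couple M₀=15 kN·m at a=20/3 m (b=L-a=10/3):
  R_A = 0 kN
  M_A = -M₀ = -15 kN·m
Load 3 — applied couple M₀=20 kN·m at a=5/2 m (b=L-a=15/2):
  R_A = 0 kN
  M_A = -M₀ = -20 kN·m
Superposition: R_A = 140 kN, M_A = 665 kN·m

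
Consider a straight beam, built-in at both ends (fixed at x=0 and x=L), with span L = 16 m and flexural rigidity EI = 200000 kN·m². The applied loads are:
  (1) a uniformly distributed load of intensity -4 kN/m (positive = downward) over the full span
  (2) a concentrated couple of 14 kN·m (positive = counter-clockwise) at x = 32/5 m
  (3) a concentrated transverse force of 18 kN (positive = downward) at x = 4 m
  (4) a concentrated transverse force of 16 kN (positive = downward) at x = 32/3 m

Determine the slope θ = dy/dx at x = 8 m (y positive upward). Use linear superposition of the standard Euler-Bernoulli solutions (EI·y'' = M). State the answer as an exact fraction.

Load 1 — uniform load w=-4 kN/m over full span:
  θ_1 = -wx(L-x)(L-2x)/(12EI) = -(-4)·8·(16-8)·(16-2·8)/(12·200000) = 0 rad
Load 2 — applied couple M₀=14 kN·m at a=32/5 m (b=L-a=48/5):
  θ_2 = (R_Ax²/2 - M_Ax - M₀(x-a))/EI  [x>a] with R_A=63/50, M_A=42/25 = ((63/50)·8²/2 - (42/25)·8 - 14·(8-(32/5)))/200000 = 7/312500 rad
Load 3 — point force P=18 kN at a=4 m (b=L-a=12):
  θ_3 = Pa²(L-x)(2bL-(3b+a)(L-x))/(2L³EI)  [x>a] = 18·4²·(16-8)·(2·12·16-(3·12+4)·(16-8))/(2·16³·200000) = 9/100000 rad
Load 4 — point force P=16 kN at a=32/3 m (b=L-a=16/3):
  θ_4 = -Pb²x(2aL-(3a+b)x)/(2L³EI)  [x≤a] = -16·(16/3)²·8·(2·(32/3)·16-(3·(32/3)+(16/3))·8)/(2·16³·200000) = -8/84375 rad
Superposition: θ = Σ θ_i = 1187/67500000 rad ≈ 0.000018 rad

θ(8) = 1187/67500000 rad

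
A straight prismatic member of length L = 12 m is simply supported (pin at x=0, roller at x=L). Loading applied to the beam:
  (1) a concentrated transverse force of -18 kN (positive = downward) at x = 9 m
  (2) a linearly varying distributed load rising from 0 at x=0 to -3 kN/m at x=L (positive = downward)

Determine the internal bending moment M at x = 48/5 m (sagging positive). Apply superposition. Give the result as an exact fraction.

Load 1 — point force P=-18 kN at a=9 m (b=L-a=3):
  M_1 = Pa(L-x)/L  [x>a] = (-18)·9·(12-(48/5))/12 = -162/5 kN·m
Load 2 — triangular load w₀=-3 kN/m (0→w₀ over full span):
  M_2 = w₀Lx/6 - w₀x³/(6L) = (-3)·12·(48/5)/6 - (-3)·(48/5)³/(6·12) = -2592/125 kN·m
Superposition: M = Σ M_i = -6642/125 kN·m ≈ -53.136000 kN·m

M(48/5) = -6642/125 kN·m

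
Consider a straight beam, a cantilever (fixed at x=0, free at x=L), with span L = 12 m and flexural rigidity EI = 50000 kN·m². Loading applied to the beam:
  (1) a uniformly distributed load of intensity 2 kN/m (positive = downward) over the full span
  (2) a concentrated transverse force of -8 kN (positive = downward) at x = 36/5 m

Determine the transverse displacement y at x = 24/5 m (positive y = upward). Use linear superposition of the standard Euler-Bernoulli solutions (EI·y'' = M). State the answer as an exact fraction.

y(24/5) = -29088/1953125 m

Load 1 — uniform load w=2 kN/m over full span:
  y_1 = -wx²(x²-4Lx+6L²)/(24EI) = -2·(24/5)²·((24/5)²-4·12·(24/5)+6·12²)/(24·50000) = -49248/1953125 m
Load 2 — point force P=-8 kN at a=36/5 m (b=L-a=24/5):
  y_2 = -Px²(3a-x)/(6EI)  [x≤a] = -(-8)·(24/5)²·(3·(36/5)-(24/5))/(6·50000) = 4032/390625 m
Superposition: y = Σ y_i = -29088/1953125 m ≈ -0.014893 m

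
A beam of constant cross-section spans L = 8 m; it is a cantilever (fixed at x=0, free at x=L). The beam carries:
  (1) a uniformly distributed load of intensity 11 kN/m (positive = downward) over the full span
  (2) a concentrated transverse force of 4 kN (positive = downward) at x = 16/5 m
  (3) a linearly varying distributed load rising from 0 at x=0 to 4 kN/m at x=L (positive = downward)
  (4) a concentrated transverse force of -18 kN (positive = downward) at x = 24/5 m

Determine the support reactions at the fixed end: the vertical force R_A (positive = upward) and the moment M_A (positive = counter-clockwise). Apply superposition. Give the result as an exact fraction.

R_A = 90 kN, M_A = 5456/15 kN·m

Load 1 — uniform load w=11 kN/m over full span:
  R_A = wL = 11·8 = 88 kN
  M_A = wL²/2 = 11·8²/2 = 352 kN·m
Load 2 — point force P=4 kN at a=16/5 m (b=L-a=24/5):
  R_A = P = 4 kN
  M_A = Pa = 4·(16/5) = 64/5 kN·m
Load 3 — triangular load w₀=4 kN/m (0→w₀ over full span):
  R_A = w₀L/2 = 4·8/2 = 16 kN
  M_A = w₀L²/3 = 4·8²/3 = 256/3 kN·m
Load 4 — point force P=-18 kN at a=24/5 m (b=L-a=16/5):
  R_A = P = (-18) = -18 kN
  M_A = Pa = (-18)·(24/5) = -432/5 kN·m
Superposition: R_A = 90 kN, M_A = 5456/15 kN·m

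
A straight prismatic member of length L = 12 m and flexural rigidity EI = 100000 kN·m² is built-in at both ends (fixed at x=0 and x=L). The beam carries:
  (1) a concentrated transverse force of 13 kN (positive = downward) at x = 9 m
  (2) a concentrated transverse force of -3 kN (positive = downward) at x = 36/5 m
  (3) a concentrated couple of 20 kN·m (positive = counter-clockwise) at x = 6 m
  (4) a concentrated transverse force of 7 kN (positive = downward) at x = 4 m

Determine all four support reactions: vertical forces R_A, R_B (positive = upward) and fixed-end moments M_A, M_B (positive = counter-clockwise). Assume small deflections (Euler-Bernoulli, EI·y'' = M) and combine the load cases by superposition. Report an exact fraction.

R_A = 935327/108000 kN, M_A = 383417/18000 kN·m, R_B = 900673/108000 kN, M_B = -323563/18000 kN·m

Load 1 — point force P=13 kN at a=9 m (b=L-a=3):
  R_A = Pb²(3a+b)/L³ = 13·3²·(3·9+3)/12³ = 65/32 kN
  M_A = Pab²/L² = 13·9·3²/12² = 117/16 kN·m
  R_B = Pa²(a+3b)/L³ = 13·9²·(9+3·3)/12³ = 351/32 kN
  M_B = -Pa²b/L² = -13·9²·3/12² = -351/16 kN·m
Load 2 — point force P=-3 kN at a=36/5 m (b=L-a=24/5):
  R_A = Pb²(3a+b)/L³ = (-3)·(24/5)²·(3·(36/5)+(24/5))/12³ = -132/125 kN
  M_A = Pab²/L² = (-3)·(36/5)·(24/5)²/12² = -432/125 kN·m
  R_B = Pa²(a+3b)/L³ = (-3)·(36/5)²·((36/5)+3·(24/5))/12³ = -243/125 kN
  M_B = -Pa²b/L² = -(-3)·(36/5)²·(24/5)/12² = 648/125 kN·m
Load 3 — applied couple M₀=20 kN·m at a=6 m (b=L-a=6):
  R_A = 6M₀ab/L³ = 6·20·6·6/12³ = 5/2 kN
  M_A = M₀b(2a-b)/L² = 20·6·(2·6-6)/12² = 5 kN·m
  R_B = -6M₀ab/L³ = -6·20·6·6/12³ = -5/2 kN
  M_B = M₀a(2b-a)/L² = 20·6·(2·6-6)/12² = 5 kN·m
Load 4 — point force P=7 kN at a=4 m (b=L-a=8):
  R_A = Pb²(3a+b)/L³ = 7·8²·(3·4+8)/12³ = 140/27 kN
  M_A = Pab²/L² = 7·4·8²/12² = 112/9 kN·m
  R_B = Pa²(a+3b)/L³ = 7·4²·(4+3·8)/12³ = 49/27 kN
  M_B = -Pa²b/L² = -7·4²·8/12² = -56/9 kN·m
Superposition: R_A = 935327/108000 kN, M_A = 383417/18000 kN·m, R_B = 900673/108000 kN, M_B = -323563/18000 kN·m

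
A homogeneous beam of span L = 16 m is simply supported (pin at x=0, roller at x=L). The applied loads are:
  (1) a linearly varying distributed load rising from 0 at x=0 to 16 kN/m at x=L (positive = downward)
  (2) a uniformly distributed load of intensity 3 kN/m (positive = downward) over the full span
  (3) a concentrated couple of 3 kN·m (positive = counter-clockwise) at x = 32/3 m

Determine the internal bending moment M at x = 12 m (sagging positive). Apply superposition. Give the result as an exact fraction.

Load 1 — triangular load w₀=16 kN/m (0→w₀ over full span):
  M_1 = w₀Lx/6 - w₀x³/(6L) = 16·16·12/6 - 16·12³/(6·16) = 224 kN·m
Load 2 — uniform load w=3 kN/m over full span:
  M_2 = wx(L-x)/2 = 3·12·(16-12)/2 = 72 kN·m
Load 3 — applied couple M₀=3 kN·m at a=32/3 m (b=L-a=16/3):
  M_3 = M₀x/L - M₀  [x>a] = 3·12/16 - 3 = -3/4 kN·m
Superposition: M = Σ M_i = 1181/4 kN·m ≈ 295.250000 kN·m

M(12) = 1181/4 kN·m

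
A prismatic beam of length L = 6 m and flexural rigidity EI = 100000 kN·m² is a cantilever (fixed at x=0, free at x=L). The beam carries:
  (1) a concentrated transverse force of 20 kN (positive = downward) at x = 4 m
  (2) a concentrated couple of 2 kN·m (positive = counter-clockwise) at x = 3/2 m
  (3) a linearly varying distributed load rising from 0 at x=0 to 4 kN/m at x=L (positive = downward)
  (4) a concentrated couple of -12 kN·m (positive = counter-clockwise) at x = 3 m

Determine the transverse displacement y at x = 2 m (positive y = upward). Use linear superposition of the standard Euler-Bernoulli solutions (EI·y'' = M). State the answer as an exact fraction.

Load 1 — point force P=20 kN at a=4 m (b=L-a=2):
  y_1 = -Px²(3a-x)/(6EI)  [x≤a] = -20·2²·(3·4-2)/(6·100000) = -1/750 m
Load 2 — applied couple M₀=2 kN·m at a=3/2 m (b=L-a=9/2):
  y_2 = M₀a(2x-a)/(2EI)  [x>a] = 2·(3/2)·(2·2-(3/2))/(2·100000) = 3/80000 m
Load 3 — triangular load w₀=4 kN/m (0→w₀ over full span):
  y_3 = (w₀Lx³/12-w₀L²x²/6-w₀x⁵/(120L))/EI = (4·6·2³/12-4·6²·2²/6-4·2⁵/(120·6))/100000 = -451/562500 m
Load 4 — applied couple M₀=-12 kN·m at a=3 m (b=L-a=3):
  y_4 = M₀x²/(2EI)  [x≤a] = (-12)·2²/(2·100000) = -3/12500 m
Superposition: y = Σ y_i = -42077/18000000 m ≈ -0.002338 m

y(2) = -42077/18000000 m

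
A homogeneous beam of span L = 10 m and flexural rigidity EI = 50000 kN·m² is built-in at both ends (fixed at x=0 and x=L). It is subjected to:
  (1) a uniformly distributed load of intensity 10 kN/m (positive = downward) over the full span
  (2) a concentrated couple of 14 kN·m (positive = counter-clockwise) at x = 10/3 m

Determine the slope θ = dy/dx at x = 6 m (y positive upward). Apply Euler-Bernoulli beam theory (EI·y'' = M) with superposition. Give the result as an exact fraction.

θ(6) = 34/46875 rad

Load 1 — uniform load w=10 kN/m over full span:
  θ_1 = -wx(L-x)(L-2x)/(12EI) = -10·6·(10-6)·(10-2·6)/(12·50000) = 1/1250 rad
Load 2 — applied couple M₀=14 kN·m at a=10/3 m (b=L-a=20/3):
  θ_2 = (R_Ax²/2 - M_Ax - M₀(x-a))/EI  [x>a] with R_A=28/15, M_A=0 = ((28/15)·6²/2 - 0·6 - 14·(6-(10/3)))/50000 = -7/93750 rad
Superposition: θ = Σ θ_i = 34/46875 rad ≈ 0.000725 rad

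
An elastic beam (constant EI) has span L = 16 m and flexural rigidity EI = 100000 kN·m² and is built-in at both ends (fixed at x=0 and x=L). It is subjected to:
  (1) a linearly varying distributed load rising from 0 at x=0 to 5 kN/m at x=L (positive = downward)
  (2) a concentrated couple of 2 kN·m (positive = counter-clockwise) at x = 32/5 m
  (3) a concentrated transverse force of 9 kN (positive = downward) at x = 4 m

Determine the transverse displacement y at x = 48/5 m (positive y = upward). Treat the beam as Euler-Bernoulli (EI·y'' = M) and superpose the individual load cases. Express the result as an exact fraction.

y(48/5) = -46924/9765625 m

Load 1 — triangular load w₀=5 kN/m (0→w₀ over full span):
  y_1 = -w₀x²(L-x)²(x+2L)/(120LEI) = -5·(48/5)²·(16-(48/5))²·((48/5)+2·16)/(120·16·100000) = -39936/9765625 m
Load 2 — applied couple M₀=2 kN·m at a=32/5 m (b=L-a=48/5):
  y_2 = (R_Ax³/6 - M_Ax²/2 - M₀(x-a)²/2)/EI  [x>a] with R_A=9/50, M_A=6/25 = ((9/50)·(48/5)³/6 - (6/25)·(48/5)²/2 - 2·((48/5)-(32/5))²/2)/100000 = 512/9765625 m
Load 3 — point force P=9 kN at a=4 m (b=L-a=12):
  y_3 = -Pa²(L-x)²(3bL-(3b+a)(L-x))/(6L³EI)  [x>a] = -9·4²·(16-(48/5))²·(3·12·16-(3·12+4)·(16-(48/5)))/(6·16³·100000) = -12/15625 m
Superposition: y = Σ y_i = -46924/9765625 m ≈ -0.004805 m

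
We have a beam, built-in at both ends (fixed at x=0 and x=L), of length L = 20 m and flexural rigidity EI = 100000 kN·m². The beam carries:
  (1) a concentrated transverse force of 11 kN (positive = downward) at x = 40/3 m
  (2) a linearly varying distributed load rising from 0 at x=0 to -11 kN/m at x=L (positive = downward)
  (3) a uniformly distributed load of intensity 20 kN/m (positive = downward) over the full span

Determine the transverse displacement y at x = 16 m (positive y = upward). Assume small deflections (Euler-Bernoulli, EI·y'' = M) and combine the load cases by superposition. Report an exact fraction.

Load 1 — point force P=11 kN at a=40/3 m (b=L-a=20/3):
  y_1 = -Pa²(L-x)²(3bL-(3b+a)(L-x))/(6L³EI)  [x>a] = -11·(40/3)²·(20-16)²·(3·(20/3)·20-(3·(20/3)+(40/3))·(20-16))/(6·20³·100000) = -88/50625 m
Load 2 — triangular load w₀=-11 kN/m (0→w₀ over full span):
  y_2 = -w₀x²(L-x)²(x+2L)/(120LEI) = -(-11)·16²·(20-16)²·(16+2·20)/(120·20·100000) = 2464/234375 m
Load 3 — uniform load w=20 kN/m over full span:
  y_3 = -wx²(L-x)²/(24EI) = -20·16²·(20-16)²/(24·100000) = -64/1875 m
Superposition: y = Σ y_i = -160472/6328125 m ≈ -0.025359 m

y(16) = -160472/6328125 m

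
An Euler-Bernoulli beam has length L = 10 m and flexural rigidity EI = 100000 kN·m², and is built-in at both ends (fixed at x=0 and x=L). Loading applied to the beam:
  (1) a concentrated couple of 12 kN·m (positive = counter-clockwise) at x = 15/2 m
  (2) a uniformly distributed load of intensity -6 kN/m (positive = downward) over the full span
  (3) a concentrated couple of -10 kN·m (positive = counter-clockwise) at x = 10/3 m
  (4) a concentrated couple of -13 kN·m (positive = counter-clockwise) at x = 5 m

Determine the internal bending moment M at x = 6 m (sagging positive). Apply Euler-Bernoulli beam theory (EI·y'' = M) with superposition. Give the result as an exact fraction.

Load 1 — applied couple M₀=12 kN·m at a=15/2 m (b=L-a=5/2):
  M_1 = R_Ax - M_A  [x≤a] with R_A=27/20, M_A=15/4 = (27/20)·6 - (15/4) = 87/20 kN·m
Load 2 — uniform load w=-6 kN/m over full span:
  M_2 = wLx/2 - wL²/12 - wx²/2 = (-6)·10·6/2 - (-6)·10²/12 - (-6)·6²/2 = -22 kN·m
Load 3 — applied couple M₀=-10 kN·m at a=10/3 m (b=L-a=20/3):
  M_3 = R_Ax - M_A - M₀  [x>a] with R_A=-4/3, M_A=0 = (-4/3)·6 - 0 - (-10) = 2 kN·m
Load 4 — applied couple M₀=-13 kN·m at a=5 m (b=L-a=5):
  M_4 = R_Ax - M_A - M₀  [x>a] with R_A=-39/20, M_A=-13/4 = (-39/20)·6 - (-13/4) - (-13) = 91/20 kN·m
Superposition: M = Σ M_i = -111/10 kN·m ≈ -11.100000 kN·m

M(6) = -111/10 kN·m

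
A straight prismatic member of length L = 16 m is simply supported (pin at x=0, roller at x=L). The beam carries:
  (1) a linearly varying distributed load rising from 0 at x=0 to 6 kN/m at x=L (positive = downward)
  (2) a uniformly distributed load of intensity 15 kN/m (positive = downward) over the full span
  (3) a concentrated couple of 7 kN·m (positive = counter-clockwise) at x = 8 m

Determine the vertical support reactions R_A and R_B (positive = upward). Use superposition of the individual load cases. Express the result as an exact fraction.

R_A = 2183/16 kN, R_B = 2425/16 kN

Load 1 — triangular load w₀=6 kN/m (0→w₀ over full span):
  R_A = w₀L/6 = 6·16/6 = 16 kN
  R_B = w₀L/3 = 6·16/3 = 32 kN
Load 2 — uniform load w=15 kN/m over full span:
  R_A = wL/2 = 15·16/2 = 120 kN
  R_B = wL/2 = 15·16/2 = 120 kN
Load 3 — applied couple M₀=7 kN·m at a=8 m (b=L-a=8):
  R_A = M₀/L = 7/16 kN
  R_B = -M₀/L = -7/16 kN
Superposition: R_A = 2183/16 kN, R_B = 2425/16 kN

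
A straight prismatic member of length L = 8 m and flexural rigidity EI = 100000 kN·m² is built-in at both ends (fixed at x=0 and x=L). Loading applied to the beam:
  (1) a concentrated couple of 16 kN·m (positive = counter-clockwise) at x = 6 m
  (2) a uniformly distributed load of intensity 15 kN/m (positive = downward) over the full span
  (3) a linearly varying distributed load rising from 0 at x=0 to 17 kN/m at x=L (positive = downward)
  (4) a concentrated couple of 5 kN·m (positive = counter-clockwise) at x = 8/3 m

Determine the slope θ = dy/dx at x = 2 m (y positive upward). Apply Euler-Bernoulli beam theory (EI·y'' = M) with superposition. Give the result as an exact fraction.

Load 1 — applied couple M₀=16 kN·m at a=6 m (b=L-a=2):
  θ_1 = (R_Ax²/2 - M_Ax)/EI  [x≤a] with R_A=9/4, M_A=5 = ((9/4)·2²/2 - 5·2)/100000 = -11/200000 rad
Load 2 — uniform load w=15 kN/m over full span:
  θ_2 = -wx(L-x)(L-2x)/(12EI) = -15·2·(8-2)·(8-2·2)/(12·100000) = -3/5000 rad
Load 3 — triangular load w₀=17 kN/m (0→w₀ over full span):
  θ_3 = -w₀(2x(L-x)(L-2x)(x+2L)+x²(L-x)²)/(120LEI) = -17·(2·2·(8-2)·(8-2·2)·(2+2·8)+2²·(8-2)²)/(120·8·100000) = -663/2000000 rad
Load 4 — applied couple M₀=5 kN·m at a=8/3 m (b=L-a=16/3):
  θ_4 = (R_Ax²/2 - M_Ax)/EI  [x≤a] with R_A=5/6, M_A=0 = ((5/6)·2²/2 - 0·2)/100000 = 1/60000 rad
Superposition: θ = Σ θ_i = -5819/6000000 rad ≈ -0.000970 rad

θ(2) = -5819/6000000 rad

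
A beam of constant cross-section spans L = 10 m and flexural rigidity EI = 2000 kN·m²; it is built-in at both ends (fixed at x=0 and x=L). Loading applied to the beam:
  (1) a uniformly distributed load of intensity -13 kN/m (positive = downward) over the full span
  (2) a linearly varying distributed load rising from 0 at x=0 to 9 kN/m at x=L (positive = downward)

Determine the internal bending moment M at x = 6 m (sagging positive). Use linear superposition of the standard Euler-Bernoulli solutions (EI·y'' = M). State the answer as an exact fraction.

M(6) = -436/15 kN·m

Load 1 — uniform load w=-13 kN/m over full span:
  M_1 = wLx/2 - wL²/12 - wx²/2 = (-13)·10·6/2 - (-13)·10²/12 - (-13)·6²/2 = -143/3 kN·m
Load 2 — triangular load w₀=9 kN/m (0→w₀ over full span):
  M_2 = 3w₀Lx/20 - w₀L²/30 - w₀x³/(6L) = 3·9·10·6/20 - 9·10²/30 - 9·6³/(6·10) = 93/5 kN·m
Superposition: M = Σ M_i = -436/15 kN·m ≈ -29.066667 kN·m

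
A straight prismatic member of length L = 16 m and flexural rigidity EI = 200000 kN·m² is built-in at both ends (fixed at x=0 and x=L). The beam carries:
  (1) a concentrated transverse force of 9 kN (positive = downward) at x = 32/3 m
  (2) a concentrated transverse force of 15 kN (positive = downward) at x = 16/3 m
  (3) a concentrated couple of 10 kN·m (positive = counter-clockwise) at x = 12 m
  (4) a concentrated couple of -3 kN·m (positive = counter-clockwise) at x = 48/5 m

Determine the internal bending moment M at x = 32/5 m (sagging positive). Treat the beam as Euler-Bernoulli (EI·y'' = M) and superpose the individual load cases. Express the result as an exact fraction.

M(32/5) = 219863/9000 kN·m

Load 1 — point force P=9 kN at a=32/3 m (b=L-a=16/3):
  M_1 = Pb²(3a+b)x/L³ - Pab²/L²  [x≤a] = 9·(16/3)²·(3·(32/3)+(16/3))·(32/5)/16³ - 9·(32/3)·(16/3)²/16² = 64/15 kN·m
Load 2 — point force P=15 kN at a=16/3 m (b=L-a=32/3):
  M_2 = Pa²(a+3b)(L-x)/L³ - Pa²b/L²  [x>a] = 15·(16/3)²·((16/3)+3·(32/3))·(16-(32/5))/16³ - 15·(16/3)²·(32/3)/16² = 176/9 kN·m
Load 3 — applied couple M₀=10 kN·m at a=12 m (b=L-a=4):
  M_3 = R_Ax - M_A  [x≤a] with R_A=45/64, M_A=25/8 = (45/64)·(32/5) - (25/8) = 11/8 kN·m
Load 4 — applied couple M₀=-3 kN·m at a=48/5 m (b=L-a=32/5):
  M_4 = R_Ax - M_A  [x≤a] with R_A=-27/100, M_A=-24/25 = (-27/100)·(32/5) - (-24/25) = -96/125 kN·m
Superposition: M = Σ M_i = 219863/9000 kN·m ≈ 24.429222 kN·m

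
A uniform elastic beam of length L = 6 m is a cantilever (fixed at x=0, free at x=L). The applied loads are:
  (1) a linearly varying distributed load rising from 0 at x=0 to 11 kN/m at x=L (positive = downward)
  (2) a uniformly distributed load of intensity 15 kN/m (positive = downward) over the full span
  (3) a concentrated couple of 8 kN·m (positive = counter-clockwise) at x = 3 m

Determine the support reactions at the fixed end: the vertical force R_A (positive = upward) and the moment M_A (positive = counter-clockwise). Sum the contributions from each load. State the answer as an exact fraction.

R_A = 123 kN, M_A = 394 kN·m

Load 1 — triangular load w₀=11 kN/m (0→w₀ over full span):
  R_A = w₀L/2 = 11·6/2 = 33 kN
  M_A = w₀L²/3 = 11·6²/3 = 132 kN·m
Load 2 — uniform load w=15 kN/m over full span:
  R_A = wL = 15·6 = 90 kN
  M_A = wL²/2 = 15·6²/2 = 270 kN·m
Load 3 — applied couple M₀=8 kN·m at a=3 m (b=L-a=3):
  R_A = 0 kN
  M_A = -M₀ = -8 kN·m
Superposition: R_A = 123 kN, M_A = 394 kN·m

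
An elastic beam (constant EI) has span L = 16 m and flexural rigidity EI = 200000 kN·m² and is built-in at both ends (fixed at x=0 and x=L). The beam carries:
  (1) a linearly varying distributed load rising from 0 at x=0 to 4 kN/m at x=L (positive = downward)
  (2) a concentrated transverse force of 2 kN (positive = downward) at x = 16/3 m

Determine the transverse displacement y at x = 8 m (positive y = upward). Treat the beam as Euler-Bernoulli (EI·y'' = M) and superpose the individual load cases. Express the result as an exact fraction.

y(8) = -472/253125 m

Load 1 — triangular load w₀=4 kN/m (0→w₀ over full span):
  y_1 = -w₀x²(L-x)²(x+2L)/(120LEI) = -4·8²·(16-8)²·(8+2·16)/(120·16·200000) = -16/9375 m
Load 2 — point force P=2 kN at a=16/3 m (b=L-a=32/3):
  y_2 = -Pa²(L-x)²(3bL-(3b+a)(L-x))/(6L³EI)  [x>a] = -2·(16/3)²·(16-8)²·(3·(32/3)·16-(3·(32/3)+(16/3))·(16-8))/(6·16³·200000) = -8/50625 m
Superposition: y = Σ y_i = -472/253125 m ≈ -0.001865 m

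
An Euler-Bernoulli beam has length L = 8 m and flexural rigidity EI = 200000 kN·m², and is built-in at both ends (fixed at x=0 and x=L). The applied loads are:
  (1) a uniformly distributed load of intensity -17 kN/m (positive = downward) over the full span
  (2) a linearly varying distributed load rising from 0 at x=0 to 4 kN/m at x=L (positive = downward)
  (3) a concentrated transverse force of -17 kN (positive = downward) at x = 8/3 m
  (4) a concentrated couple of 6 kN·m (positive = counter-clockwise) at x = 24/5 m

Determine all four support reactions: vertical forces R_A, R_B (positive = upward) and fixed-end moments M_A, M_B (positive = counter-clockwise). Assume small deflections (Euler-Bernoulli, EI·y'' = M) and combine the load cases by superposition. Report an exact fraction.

R_A = -50431/675 kN, M_A = -67744/675 kN·m, R_B = -42044/675 kN, M_B = 59846/675 kN·m

Load 1 — uniform load w=-17 kN/m over full span:
  R_A = wL/2 = (-17)·8/2 = -68 kN
  M_A = wL²/12 = (-17)·8²/12 = -272/3 kN·m
  R_B = wL/2 = (-17)·8/2 = -68 kN
  M_B = -wL²/12 = -(-17)·8²/12 = 272/3 kN·m
Load 2 — triangular load w₀=4 kN/m (0→w₀ over full span):
  R_A = 3w₀L/20 = 3·4·8/20 = 24/5 kN
  M_A = w₀L²/30 = 4·8²/30 = 128/15 kN·m
  R_B = 7w₀L/20 = 7·4·8/20 = 56/5 kN
  M_B = -w₀L²/20 = -4·8²/20 = -64/5 kN·m
Load 3 — point force P=-17 kN at a=8/3 m (b=L-a=16/3):
  R_A = Pb²(3a+b)/L³ = (-17)·(16/3)²·(3·(8/3)+(16/3))/8³ = -340/27 kN
  M_A = Pab²/L² = (-17)·(8/3)·(16/3)²/8² = -544/27 kN·m
  R_B = Pa²(a+3b)/L³ = (-17)·(8/3)²·((8/3)+3·(16/3))/8³ = -119/27 kN
  M_B = -Pa²b/L² = -(-17)·(8/3)²·(16/3)/8² = 272/27 kN·m
Load 4 — applied couple M₀=6 kN·m at a=24/5 m (b=L-a=16/5):
  R_A = 6M₀ab/L³ = 6·6·(24/5)·(16/5)/8³ = 27/25 kN
  M_A = M₀b(2a-b)/L² = 6·(16/5)·(2·(24/5)-(16/5))/8² = 48/25 kN·m
  R_B = -6M₀ab/L³ = -6·6·(24/5)·(16/5)/8³ = -27/25 kN
  M_B = M₀a(2b-a)/L² = 6·(24/5)·(2·(16/5)-(24/5))/8² = 18/25 kN·m
Superposition: R_A = -50431/675 kN, M_A = -67744/675 kN·m, R_B = -42044/675 kN, M_B = 59846/675 kN·m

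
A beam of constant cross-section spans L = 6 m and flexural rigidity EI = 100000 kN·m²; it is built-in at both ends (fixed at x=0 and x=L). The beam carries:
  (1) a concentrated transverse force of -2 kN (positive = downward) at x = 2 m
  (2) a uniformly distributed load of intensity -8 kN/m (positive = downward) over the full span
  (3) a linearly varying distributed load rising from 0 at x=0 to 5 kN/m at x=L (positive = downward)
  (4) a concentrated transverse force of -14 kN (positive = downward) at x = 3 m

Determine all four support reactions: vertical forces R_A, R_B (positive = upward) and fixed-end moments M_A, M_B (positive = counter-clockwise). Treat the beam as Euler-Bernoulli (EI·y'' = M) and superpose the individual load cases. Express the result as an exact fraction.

Load 1 — point force P=-2 kN at a=2 m (b=L-a=4):
  R_A = Pb²(3a+b)/L³ = (-2)·4²·(3·2+4)/6³ = -40/27 kN
  M_A = Pab²/L² = (-2)·2·4²/6² = -16/9 kN·m
  R_B = Pa²(a+3b)/L³ = (-2)·2²·(2+3·4)/6³ = -14/27 kN
  M_B = -Pa²b/L² = -(-2)·2²·4/6² = 8/9 kN·m
Load 2 — uniform load w=-8 kN/m over full span:
  R_A = wL/2 = (-8)·6/2 = -24 kN
  M_A = wL²/12 = (-8)·6²/12 = -24 kN·m
  R_B = wL/2 = (-8)·6/2 = -24 kN
  M_B = -wL²/12 = -(-8)·6²/12 = 24 kN·m
Load 3 — triangular load w₀=5 kN/m (0→w₀ over full span):
  R_A = 3w₀L/20 = 3·5·6/20 = 9/2 kN
  M_A = w₀L²/30 = 5·6²/30 = 6 kN·m
  R_B = 7w₀L/20 = 7·5·6/20 = 21/2 kN
  M_B = -w₀L²/20 = -5·6²/20 = -9 kN·m
Load 4 — point force P=-14 kN at a=3 m (b=L-a=3):
  R_A = Pb²(3a+b)/L³ = (-14)·3²·(3·3+3)/6³ = -7 kN
  M_A = Pab²/L² = (-14)·3·3²/6² = -21/2 kN·m
  R_B = Pa²(a+3b)/L³ = (-14)·3²·(3+3·3)/6³ = -7 kN
  M_B = -Pa²b/L² = -(-14)·3²·3/6² = 21/2 kN·m
Superposition: R_A = -1511/54 kN, M_A = -545/18 kN·m, R_B = -1135/54 kN, M_B = 475/18 kN·m

R_A = -1511/54 kN, M_A = -545/18 kN·m, R_B = -1135/54 kN, M_B = 475/18 kN·m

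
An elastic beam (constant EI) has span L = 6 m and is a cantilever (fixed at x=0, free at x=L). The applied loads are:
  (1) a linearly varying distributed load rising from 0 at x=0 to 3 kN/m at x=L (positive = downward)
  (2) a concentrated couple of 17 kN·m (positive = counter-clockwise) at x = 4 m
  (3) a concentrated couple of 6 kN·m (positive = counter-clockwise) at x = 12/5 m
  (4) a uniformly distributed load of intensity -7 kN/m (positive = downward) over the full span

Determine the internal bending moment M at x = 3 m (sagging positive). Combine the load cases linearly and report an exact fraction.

Load 1 — triangular load w₀=3 kN/m (0→w₀ over full span):
  M_1 = w₀Lx/2 - w₀L²/3 - w₀x³/(6L) = 3·6·3/2 - 3·6²/3 - 3·3³/(6·6) = -45/4 kN·m
Load 2 — applied couple M₀=17 kN·m at a=4 m (b=L-a=2):
  M_2 = M₀  [x≤a] = 17 = 17 kN·m
Load 3 — applied couple M₀=6 kN·m at a=12/5 m (b=L-a=18/5):
  M_3 = 0  [x>a] = 0 kN·m
Load 4 — uniform load w=-7 kN/m over full span:
  M_4 = -w(L-x)²/2 = -(-7)·(6-3)²/2 = 63/2 kN·m
Superposition: M = Σ M_i = 149/4 kN·m ≈ 37.250000 kN·m

M(3) = 149/4 kN·m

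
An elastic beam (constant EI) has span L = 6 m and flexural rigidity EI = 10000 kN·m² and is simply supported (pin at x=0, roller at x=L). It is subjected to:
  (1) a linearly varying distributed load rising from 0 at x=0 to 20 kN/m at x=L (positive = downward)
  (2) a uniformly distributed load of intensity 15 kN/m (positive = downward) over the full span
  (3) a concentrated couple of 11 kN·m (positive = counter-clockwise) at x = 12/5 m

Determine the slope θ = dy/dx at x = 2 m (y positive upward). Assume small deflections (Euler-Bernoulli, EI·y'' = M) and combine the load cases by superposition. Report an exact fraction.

Load 1 — triangular load w₀=20 kN/m (0→w₀ over full span):
  θ_1 = -w₀(7L⁴-30L²x²+15x⁴)/(360LEI) = -20·(7·6⁴-30·6²·2²+15·2⁴)/(360·6·10000) = -26/5625 rad
Load 2 — uniform load w=15 kN/m over full span:
  θ_2 = -w(L³-6Lx²+4x³)/(24EI) = -15·(6³-6·6·2²+4·2³)/(24·10000) = -13/2000 rad
Load 3 — applied couple M₀=11 kN·m at a=12/5 m (b=L-a=18/5):
  θ_3 = (M₀x²/(2L)+C₁)/EI  [x≤a] with C₁=M₀(3b²-L²)/(6L)=22/25 = (11·2²/(2·6)+(22/25))/10000 = 341/750000 rad
Superposition: θ = Σ θ_i = -12001/1125000 rad ≈ -0.010668 rad

θ(2) = -12001/1125000 rad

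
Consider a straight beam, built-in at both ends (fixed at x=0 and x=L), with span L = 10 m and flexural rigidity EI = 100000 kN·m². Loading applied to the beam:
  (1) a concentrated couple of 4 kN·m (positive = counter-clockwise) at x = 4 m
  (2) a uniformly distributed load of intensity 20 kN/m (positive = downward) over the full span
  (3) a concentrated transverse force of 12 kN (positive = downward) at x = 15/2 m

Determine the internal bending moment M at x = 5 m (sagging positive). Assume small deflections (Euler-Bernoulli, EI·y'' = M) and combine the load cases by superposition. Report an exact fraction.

M(5) = 5129/60 kN·m

Load 1 — applied couple M₀=4 kN·m at a=4 m (b=L-a=6):
  M_1 = R_Ax - M_A - M₀  [x>a] with R_A=72/125, M_A=12/25 = (72/125)·5 - (12/25) - 4 = -8/5 kN·m
Load 2 — uniform load w=20 kN/m over full span:
  M_2 = wLx/2 - wL²/12 - wx²/2 = 20·10·5/2 - 20·10²/12 - 20·5²/2 = 250/3 kN·m
Load 3 — point force P=12 kN at a=15/2 m (b=L-a=5/2):
  M_3 = Pb²(3a+b)x/L³ - Pab²/L²  [x≤a] = 12·(5/2)²·(3·(15/2)+(5/2))·5/10³ - 12·(15/2)·(5/2)²/10² = 15/4 kN·m
Superposition: M = Σ M_i = 5129/60 kN·m ≈ 85.483333 kN·m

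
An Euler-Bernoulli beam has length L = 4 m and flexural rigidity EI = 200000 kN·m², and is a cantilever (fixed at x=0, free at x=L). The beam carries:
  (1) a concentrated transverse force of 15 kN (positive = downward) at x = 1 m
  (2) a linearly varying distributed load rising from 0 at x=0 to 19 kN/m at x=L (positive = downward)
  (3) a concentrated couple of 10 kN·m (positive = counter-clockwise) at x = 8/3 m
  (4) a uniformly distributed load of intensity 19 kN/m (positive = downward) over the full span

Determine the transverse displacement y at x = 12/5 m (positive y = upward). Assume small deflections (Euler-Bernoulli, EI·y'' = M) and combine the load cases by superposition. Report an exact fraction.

Load 1 — point force P=15 kN at a=1 m (b=L-a=3):
  y_1 = -Pa²(3x-a)/(6EI)  [x>a] = -15·1²·(3·(12/5)-1)/(6·200000) = -31/400000 m
Load 2 — triangular load w₀=19 kN/m (0→w₀ over full span):
  y_2 = (w₀Lx³/12-w₀L²x²/6-w₀x⁵/(120L))/EI = (19·4·(12/5)³/12-19·4²·(12/5)²/6-19·(12/5)⁵/(120·4))/200000 = -101289/97656250 m
Load 3 — applied couple M₀=10 kN·m at a=8/3 m (b=L-a=4/3):
  y_3 = M₀x²/(2EI)  [x≤a] = 10·(12/5)²/(2·200000) = 9/62500 m
Load 4 — uniform load w=19 kN/m over full span:
  y_4 = -wx²(x²-4Lx+6L²)/(24EI) = -19·(12/5)²·((12/5)²-4·4·(12/5)+6·4²)/(24·200000) = -5643/3906250 m
Superposition: y = Σ y_i = -15095671/6250000000 m ≈ -0.002415 m

y(12/5) = -15095671/6250000000 m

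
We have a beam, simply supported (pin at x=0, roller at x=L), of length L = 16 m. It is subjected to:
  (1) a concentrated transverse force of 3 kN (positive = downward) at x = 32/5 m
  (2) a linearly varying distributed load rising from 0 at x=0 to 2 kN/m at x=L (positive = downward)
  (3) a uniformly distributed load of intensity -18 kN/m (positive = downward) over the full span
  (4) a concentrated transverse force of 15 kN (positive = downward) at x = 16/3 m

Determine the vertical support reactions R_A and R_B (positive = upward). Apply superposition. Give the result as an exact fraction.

R_A = -1903/15 kN, R_B = -1907/15 kN

Load 1 — point force P=3 kN at a=32/5 m (b=L-a=48/5):
  R_A = Pb/L = 3·(48/5)/16 = 9/5 kN
  R_B = Pa/L = 3·(32/5)/16 = 6/5 kN
Load 2 — triangular load w₀=2 kN/m (0→w₀ over full span):
  R_A = w₀L/6 = 2·16/6 = 16/3 kN
  R_B = w₀L/3 = 2·16/3 = 32/3 kN
Load 3 — uniform load w=-18 kN/m over full span:
  R_A = wL/2 = (-18)·16/2 = -144 kN
  R_B = wL/2 = (-18)·16/2 = -144 kN
Load 4 — point force P=15 kN at a=16/3 m (b=L-a=32/3):
  R_A = Pb/L = 15·(32/3)/16 = 10 kN
  R_B = Pa/L = 15·(16/3)/16 = 5 kN
Superposition: R_A = -1903/15 kN, R_B = -1907/15 kN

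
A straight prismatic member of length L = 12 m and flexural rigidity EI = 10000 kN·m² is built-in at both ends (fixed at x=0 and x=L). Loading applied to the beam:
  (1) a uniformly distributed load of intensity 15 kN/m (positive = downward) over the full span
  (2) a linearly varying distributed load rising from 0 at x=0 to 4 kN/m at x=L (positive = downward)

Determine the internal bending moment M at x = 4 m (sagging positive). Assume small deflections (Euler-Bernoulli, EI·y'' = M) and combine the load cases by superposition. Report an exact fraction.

Load 1 — uniform load w=15 kN/m over full span:
  M_1 = wLx/2 - wL²/12 - wx²/2 = 15·12·4/2 - 15·12²/12 - 15·4²/2 = 60 kN·m
Load 2 — triangular load w₀=4 kN/m (0→w₀ over full span):
  M_2 = 3w₀Lx/20 - w₀L²/30 - w₀x³/(6L) = 3·4·12·4/20 - 4·12²/30 - 4·4³/(6·12) = 272/45 kN·m
Superposition: M = Σ M_i = 2972/45 kN·m ≈ 66.044444 kN·m

M(4) = 2972/45 kN·m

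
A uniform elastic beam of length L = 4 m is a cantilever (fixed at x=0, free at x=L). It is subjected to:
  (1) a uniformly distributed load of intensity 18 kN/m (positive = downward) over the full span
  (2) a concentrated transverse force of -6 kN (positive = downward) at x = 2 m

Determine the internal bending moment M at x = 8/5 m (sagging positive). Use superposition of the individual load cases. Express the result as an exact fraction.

Load 1 — uniform load w=18 kN/m over full span:
  M_1 = -w(L-x)²/2 = -18·(4-(8/5))²/2 = -1296/25 kN·m
Load 2 — point force P=-6 kN at a=2 m (b=L-a=2):
  M_2 = -P(a-x)  [x≤a] = -(-6)·(2-(8/5)) = 12/5 kN·m
Superposition: M = Σ M_i = -1236/25 kN·m ≈ -49.440000 kN·m

M(8/5) = -1236/25 kN·m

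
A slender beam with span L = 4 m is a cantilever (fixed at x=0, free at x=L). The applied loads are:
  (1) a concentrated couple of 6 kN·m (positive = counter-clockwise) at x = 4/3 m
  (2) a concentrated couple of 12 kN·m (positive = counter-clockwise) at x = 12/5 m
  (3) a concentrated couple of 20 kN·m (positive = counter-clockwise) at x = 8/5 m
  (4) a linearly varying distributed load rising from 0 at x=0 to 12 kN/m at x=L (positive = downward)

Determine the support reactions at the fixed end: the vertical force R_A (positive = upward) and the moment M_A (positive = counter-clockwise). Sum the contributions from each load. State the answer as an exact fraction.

R_A = 24 kN, M_A = 26 kN·m

Load 1 — applied couple M₀=6 kN·m at a=4/3 m (b=L-a=8/3):
  R_A = 0 kN
  M_A = -M₀ = -6 kN·m
Load 2 — applied couple M₀=12 kN·m at a=12/5 m (b=L-a=8/5):
  R_A = 0 kN
  M_A = -M₀ = -12 kN·m
Load 3 — applied couple M₀=20 kN·m at a=8/5 m (b=L-a=12/5):
  R_A = 0 kN
  M_A = -M₀ = -20 kN·m
Load 4 — triangular load w₀=12 kN/m (0→w₀ over full span):
  R_A = w₀L/2 = 12·4/2 = 24 kN
  M_A = w₀L²/3 = 12·4²/3 = 64 kN·m
Superposition: R_A = 24 kN, M_A = 26 kN·m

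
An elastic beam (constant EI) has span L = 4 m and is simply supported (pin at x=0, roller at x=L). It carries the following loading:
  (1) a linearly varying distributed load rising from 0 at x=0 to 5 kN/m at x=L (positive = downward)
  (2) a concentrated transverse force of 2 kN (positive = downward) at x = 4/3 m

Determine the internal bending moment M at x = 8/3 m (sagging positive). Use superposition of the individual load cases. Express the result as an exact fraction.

M(8/3) = 472/81 kN·m

Load 1 — triangular load w₀=5 kN/m (0→w₀ over full span):
  M_1 = w₀Lx/6 - w₀x³/(6L) = 5·4·(8/3)/6 - 5·(8/3)³/(6·4) = 400/81 kN·m
Load 2 — point force P=2 kN at a=4/3 m (b=L-a=8/3):
  M_2 = Pa(L-x)/L  [x>a] = 2·(4/3)·(4-(8/3))/4 = 8/9 kN·m
Superposition: M = Σ M_i = 472/81 kN·m ≈ 5.827160 kN·m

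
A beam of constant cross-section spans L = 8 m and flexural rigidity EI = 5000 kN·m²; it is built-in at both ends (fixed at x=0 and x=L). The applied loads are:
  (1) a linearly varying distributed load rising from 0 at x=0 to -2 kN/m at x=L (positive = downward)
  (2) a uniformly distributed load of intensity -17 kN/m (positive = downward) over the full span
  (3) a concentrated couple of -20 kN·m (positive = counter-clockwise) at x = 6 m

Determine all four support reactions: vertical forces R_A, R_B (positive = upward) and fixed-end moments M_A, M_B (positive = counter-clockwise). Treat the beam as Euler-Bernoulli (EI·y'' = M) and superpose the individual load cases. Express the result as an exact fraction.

R_A = -5857/80 kN, M_A = -6071/60 kN·m, R_B = -5663/80 kN, M_B = 6049/60 kN·m

Load 1 — triangular load w₀=-2 kN/m (0→w₀ over full span):
  R_A = 3w₀L/20 = 3·(-2)·8/20 = -12/5 kN
  M_A = w₀L²/30 = (-2)·8²/30 = -64/15 kN·m
  R_B = 7w₀L/20 = 7·(-2)·8/20 = -28/5 kN
  M_B = -w₀L²/20 = -(-2)·8²/20 = 32/5 kN·m
Load 2 — uniform load w=-17 kN/m over full span:
  R_A = wL/2 = (-17)·8/2 = -68 kN
  M_A = wL²/12 = (-17)·8²/12 = -272/3 kN·m
  R_B = wL/2 = (-17)·8/2 = -68 kN
  M_B = -wL²/12 = -(-17)·8²/12 = 272/3 kN·m
Load 3 — applied couple M₀=-20 kN·m at a=6 m (b=L-a=2):
  R_A = 6M₀ab/L³ = 6·(-20)·6·2/8³ = -45/16 kN
  M_A = M₀b(2a-b)/L² = (-20)·2·(2·6-2)/8² = -25/4 kN·m
  R_B = -6M₀ab/L³ = -6·(-20)·6·2/8³ = 45/16 kN
  M_B = M₀a(2b-a)/L² = (-20)·6·(2·2-6)/8² = 15/4 kN·m
Superposition: R_A = -5857/80 kN, M_A = -6071/60 kN·m, R_B = -5663/80 kN, M_B = 6049/60 kN·m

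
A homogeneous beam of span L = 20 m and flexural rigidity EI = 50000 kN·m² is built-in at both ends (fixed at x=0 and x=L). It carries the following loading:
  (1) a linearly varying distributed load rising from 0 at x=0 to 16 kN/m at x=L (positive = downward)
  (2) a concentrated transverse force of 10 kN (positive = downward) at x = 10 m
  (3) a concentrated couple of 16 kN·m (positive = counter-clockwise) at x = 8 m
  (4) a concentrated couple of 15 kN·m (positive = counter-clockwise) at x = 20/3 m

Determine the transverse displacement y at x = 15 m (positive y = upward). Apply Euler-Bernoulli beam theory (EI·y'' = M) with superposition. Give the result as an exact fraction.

Load 1 — triangular load w₀=16 kN/m (0→w₀ over full span):
  y_1 = -w₀x²(L-x)²(x+2L)/(120LEI) = -16·15²·(20-15)²·(15+2·20)/(120·20·50000) = -33/800 m
Load 2 — point force P=10 kN at a=10 m (b=L-a=10):
  y_2 = -Pa²(L-x)²(3bL-(3b+a)(L-x))/(6L³EI)  [x>a] = -10·10²·(20-15)²·(3·10·20-(3·10+10)·(20-15))/(6·20³·50000) = -1/240 m
Load 3 — applied couple M₀=16 kN·m at a=8 m (b=L-a=12):
  y_3 = (R_Ax³/6 - M_Ax²/2 - M₀(x-a)²/2)/EI  [x>a] with R_A=144/125, M_A=48/25 = ((144/125)·15³/6 - (48/25)·15²/2 - 16·(15-8)²/2)/50000 = 1/1250 m
Load 4 — applied couple M₀=15 kN·m at a=20/3 m (b=L-a=40/3):
  y_4 = (R_Ax³/6 - M_Ax²/2 - M₀(x-a)²/2)/EI  [x>a] with R_A=1, M_A=0 = (1·15³/6 - 0·15²/2 - 15·(15-(20/3))²/2)/50000 = 1/1200 m
Superposition: y = Σ y_i = -2627/60000 m ≈ -0.043783 m

y(15) = -2627/60000 m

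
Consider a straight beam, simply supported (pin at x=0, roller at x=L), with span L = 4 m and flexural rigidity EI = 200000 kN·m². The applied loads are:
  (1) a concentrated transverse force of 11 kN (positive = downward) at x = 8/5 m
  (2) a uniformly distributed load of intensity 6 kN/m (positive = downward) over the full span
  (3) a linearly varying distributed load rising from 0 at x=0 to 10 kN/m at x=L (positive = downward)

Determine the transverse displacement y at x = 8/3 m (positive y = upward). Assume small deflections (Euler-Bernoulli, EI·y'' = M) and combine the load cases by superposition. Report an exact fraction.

y(8/3) = -62236/284765625 m

Load 1 — point force P=11 kN at a=8/5 m (b=L-a=12/5):
  y_1 = -Pa(L-x)(2Lx-a²-x²)/(6LEI)  [x>a] = -11·(8/5)·(4-(8/3))·(2·4·(8/3)-(8/5)²-(8/3)²)/(6·4·200000) = -1804/31640625 m
Load 2 — uniform load w=6 kN/m over full span:
  y_2 = -wx(L³-2Lx²+x³)/(24EI) = -6·(8/3)·(4³-2·4·(8/3)²+(8/3)³)/(24·200000) = -22/253125 m
Load 3 — triangular load w₀=10 kN/m (0→w₀ over full span):
  y_3 = -w₀x(7L⁴-10L²x²+3x⁴)/(360LEI) = -10·(8/3)·(7·4⁴-10·4²·(8/3)²+3·(8/3)⁴)/(360·4·200000) = -34/455625 m
Superposition: y = Σ y_i = -62236/284765625 m ≈ -0.000219 m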